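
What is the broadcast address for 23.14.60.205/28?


Network: 23.14.60.192/28
Host bits = 4
Set all host bits to 1:
Broadcast: 23.14.60.207


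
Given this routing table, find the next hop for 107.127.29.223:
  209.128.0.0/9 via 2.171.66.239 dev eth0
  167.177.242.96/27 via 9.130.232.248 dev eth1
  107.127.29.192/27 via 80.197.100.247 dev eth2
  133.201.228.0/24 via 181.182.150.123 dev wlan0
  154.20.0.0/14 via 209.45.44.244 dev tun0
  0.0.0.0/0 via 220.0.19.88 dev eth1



Longest prefix match for 107.127.29.223:
  /9 209.128.0.0: no
  /27 167.177.242.96: no
  /27 107.127.29.192: MATCH
  /24 133.201.228.0: no
  /14 154.20.0.0: no
  /0 0.0.0.0: MATCH
Selected: next-hop 80.197.100.247 via eth2 (matched /27)


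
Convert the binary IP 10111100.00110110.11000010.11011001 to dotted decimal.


10111100 = 188
00110110 = 54
11000010 = 194
11011001 = 217
IP: 188.54.194.217


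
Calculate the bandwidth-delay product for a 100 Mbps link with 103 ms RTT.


BDP = bandwidth * RTT
= 100 Mbps * 103 ms
= 100 * 1e6 * 103 / 1000 bits
= 10300000 bits
= 1287500 bytes
= 1257.3242 KB
BDP = 10300000 bits (1287500 bytes)


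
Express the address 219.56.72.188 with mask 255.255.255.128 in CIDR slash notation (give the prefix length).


Binary: 11111111.11111111.11111111.10000000
Count leading 1s
Prefix: /25


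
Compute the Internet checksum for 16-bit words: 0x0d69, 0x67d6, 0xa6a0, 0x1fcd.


Sum all words (with carry folding):
+ 0x0d69 = 0x0d69
+ 0x67d6 = 0x753f
+ 0xa6a0 = 0x1be0
+ 0x1fcd = 0x3bad
One's complement: ~0x3bad
Checksum = 0xc452


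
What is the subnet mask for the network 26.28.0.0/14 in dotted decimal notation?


/14 means 14 network bits, 18 host bits
Binary: 11111111111111000000000000000000
Mask: 255.252.0.0


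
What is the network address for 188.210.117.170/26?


IP:   10111100.11010010.01110101.10101010
Mask: 11111111.11111111.11111111.11000000
AND operation:
Net:  10111100.11010010.01110101.10000000
Network: 188.210.117.128/26


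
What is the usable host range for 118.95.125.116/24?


Network: 118.95.125.0
Broadcast: 118.95.125.255
First usable = network + 1
Last usable = broadcast - 1
Range: 118.95.125.1 to 118.95.125.254


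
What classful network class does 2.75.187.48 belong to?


First octet: 2
Binary: 00000010
0xxxxxxx -> Class A (1-126)
Class A, default mask 255.0.0.0 (/8)


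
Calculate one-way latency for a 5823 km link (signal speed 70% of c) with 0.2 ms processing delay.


Speed = 0.7 * 3e5 km/s = 210000 km/s
Propagation delay = 5823 / 210000 = 0.0277 s = 27.7286 ms
Processing delay = 0.2 ms
Total one-way latency = 27.9286 ms


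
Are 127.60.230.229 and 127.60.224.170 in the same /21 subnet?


Mask: 255.255.248.0
127.60.230.229 AND mask = 127.60.224.0
127.60.224.170 AND mask = 127.60.224.0
Yes, same subnet (127.60.224.0)


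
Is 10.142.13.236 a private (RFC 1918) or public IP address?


RFC 1918 private ranges:
  10.0.0.0/8 (10.0.0.0 - 10.255.255.255)
  172.16.0.0/12 (172.16.0.0 - 172.31.255.255)
  192.168.0.0/16 (192.168.0.0 - 192.168.255.255)
Private (in 10.0.0.0/8)


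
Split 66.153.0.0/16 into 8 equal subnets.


New prefix = 16 + 3 = 19
Each subnet has 8192 addresses
  66.153.0.0/19
  66.153.32.0/19
  66.153.64.0/19
  66.153.96.0/19
  66.153.128.0/19
  66.153.160.0/19
  66.153.192.0/19
  66.153.224.0/19
Subnets: 66.153.0.0/19, 66.153.32.0/19, 66.153.64.0/19, 66.153.96.0/19, 66.153.128.0/19, 66.153.160.0/19, 66.153.192.0/19, 66.153.224.0/19


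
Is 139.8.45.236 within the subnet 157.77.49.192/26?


Subnet network: 157.77.49.192
Test IP AND mask: 139.8.45.192
No, 139.8.45.236 is not in 157.77.49.192/26


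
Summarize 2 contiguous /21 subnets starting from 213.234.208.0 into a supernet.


Original prefix: /21
Number of subnets: 2 = 2^1
New prefix = 21 - 1 = 20
Supernet: 213.234.208.0/20


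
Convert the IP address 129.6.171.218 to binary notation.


129 = 10000001
6 = 00000110
171 = 10101011
218 = 11011010
Binary: 10000001.00000110.10101011.11011010


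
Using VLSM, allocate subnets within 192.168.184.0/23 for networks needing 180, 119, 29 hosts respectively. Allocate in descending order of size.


180 hosts -> /24 (254 usable): 192.168.184.0/24
119 hosts -> /25 (126 usable): 192.168.185.0/25
29 hosts -> /27 (30 usable): 192.168.185.128/27
Allocation: 192.168.184.0/24 (180 hosts, 254 usable); 192.168.185.0/25 (119 hosts, 126 usable); 192.168.185.128/27 (29 hosts, 30 usable)


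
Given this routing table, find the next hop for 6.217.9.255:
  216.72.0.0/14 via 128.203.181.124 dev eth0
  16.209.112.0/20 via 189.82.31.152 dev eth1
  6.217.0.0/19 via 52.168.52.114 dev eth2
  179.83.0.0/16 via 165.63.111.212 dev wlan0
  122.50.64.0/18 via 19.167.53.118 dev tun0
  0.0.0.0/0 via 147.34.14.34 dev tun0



Longest prefix match for 6.217.9.255:
  /14 216.72.0.0: no
  /20 16.209.112.0: no
  /19 6.217.0.0: MATCH
  /16 179.83.0.0: no
  /18 122.50.64.0: no
  /0 0.0.0.0: MATCH
Selected: next-hop 52.168.52.114 via eth2 (matched /19)


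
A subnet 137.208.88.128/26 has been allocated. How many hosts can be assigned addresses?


Host bits = 32 - 26 = 6
Total addresses = 2^6 = 64
Usable = total - 2 (network and broadcast)
Usable hosts: 62


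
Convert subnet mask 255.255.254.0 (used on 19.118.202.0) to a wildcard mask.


Subnet mask: 255.255.254.0
Wildcard = 255.255.255.255 - subnet mask
255 - 255 = 0
255 - 255 = 0
255 - 254 = 1
255 - 0 = 255
Wildcard: 0.0.1.255


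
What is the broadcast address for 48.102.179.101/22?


Network: 48.102.176.0/22
Host bits = 10
Set all host bits to 1:
Broadcast: 48.102.179.255


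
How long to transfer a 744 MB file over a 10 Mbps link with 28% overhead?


Effective throughput = 10 * (1 - 28/100) = 7.2 Mbps
File size in Mb = 744 * 8 = 5952 Mb
Time = 5952 / 7.2
Time = 826.6667 seconds


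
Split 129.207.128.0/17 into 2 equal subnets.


New prefix = 17 + 1 = 18
Each subnet has 16384 addresses
  129.207.128.0/18
  129.207.192.0/18
Subnets: 129.207.128.0/18, 129.207.192.0/18


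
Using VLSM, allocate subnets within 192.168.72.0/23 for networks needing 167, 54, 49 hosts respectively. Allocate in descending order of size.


167 hosts -> /24 (254 usable): 192.168.72.0/24
54 hosts -> /26 (62 usable): 192.168.73.0/26
49 hosts -> /26 (62 usable): 192.168.73.64/26
Allocation: 192.168.72.0/24 (167 hosts, 254 usable); 192.168.73.0/26 (54 hosts, 62 usable); 192.168.73.64/26 (49 hosts, 62 usable)


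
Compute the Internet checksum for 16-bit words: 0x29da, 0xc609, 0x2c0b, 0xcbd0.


Sum all words (with carry folding):
+ 0x29da = 0x29da
+ 0xc609 = 0xefe3
+ 0x2c0b = 0x1bef
+ 0xcbd0 = 0xe7bf
One's complement: ~0xe7bf
Checksum = 0x1840


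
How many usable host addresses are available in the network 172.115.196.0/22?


Host bits = 32 - 22 = 10
Total addresses = 2^10 = 1024
Usable = total - 2 (network and broadcast)
Usable hosts: 1022


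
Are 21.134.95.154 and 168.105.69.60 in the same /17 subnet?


Mask: 255.255.128.0
21.134.95.154 AND mask = 21.134.0.0
168.105.69.60 AND mask = 168.105.0.0
No, different subnets (21.134.0.0 vs 168.105.0.0)


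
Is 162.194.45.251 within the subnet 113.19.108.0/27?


Subnet network: 113.19.108.0
Test IP AND mask: 162.194.45.224
No, 162.194.45.251 is not in 113.19.108.0/27


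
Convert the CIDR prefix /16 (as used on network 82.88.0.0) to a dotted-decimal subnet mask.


/16 means 16 network bits, 16 host bits
Binary: 11111111111111110000000000000000
Mask: 255.255.0.0


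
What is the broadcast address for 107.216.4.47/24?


Network: 107.216.4.0/24
Host bits = 8
Set all host bits to 1:
Broadcast: 107.216.4.255


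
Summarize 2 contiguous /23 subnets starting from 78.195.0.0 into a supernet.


Original prefix: /23
Number of subnets: 2 = 2^1
New prefix = 23 - 1 = 22
Supernet: 78.195.0.0/22


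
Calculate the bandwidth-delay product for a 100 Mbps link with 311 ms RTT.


BDP = bandwidth * RTT
= 100 Mbps * 311 ms
= 100 * 1e6 * 311 / 1000 bits
= 31100000 bits
= 3887500 bytes
= 3796.3867 KB
BDP = 31100000 bits (3887500 bytes)


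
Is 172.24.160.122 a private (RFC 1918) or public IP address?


RFC 1918 private ranges:
  10.0.0.0/8 (10.0.0.0 - 10.255.255.255)
  172.16.0.0/12 (172.16.0.0 - 172.31.255.255)
  192.168.0.0/16 (192.168.0.0 - 192.168.255.255)
Private (in 172.16.0.0/12)


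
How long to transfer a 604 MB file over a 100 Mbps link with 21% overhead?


Effective throughput = 100 * (1 - 21/100) = 79 Mbps
File size in Mb = 604 * 8 = 4832 Mb
Time = 4832 / 79
Time = 61.1646 seconds


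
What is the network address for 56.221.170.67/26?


IP:   00111000.11011101.10101010.01000011
Mask: 11111111.11111111.11111111.11000000
AND operation:
Net:  00111000.11011101.10101010.01000000
Network: 56.221.170.64/26


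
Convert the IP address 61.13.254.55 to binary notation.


61 = 00111101
13 = 00001101
254 = 11111110
55 = 00110111
Binary: 00111101.00001101.11111110.00110111


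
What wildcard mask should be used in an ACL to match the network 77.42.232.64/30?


Subnet mask: 255.255.255.252
Wildcard = 255.255.255.255 - subnet mask
255 - 255 = 0
255 - 255 = 0
255 - 255 = 0
255 - 252 = 3
Wildcard: 0.0.0.3


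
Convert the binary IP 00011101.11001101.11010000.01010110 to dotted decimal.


00011101 = 29
11001101 = 205
11010000 = 208
01010110 = 86
IP: 29.205.208.86


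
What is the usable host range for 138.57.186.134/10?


Network: 138.0.0.0
Broadcast: 138.63.255.255
First usable = network + 1
Last usable = broadcast - 1
Range: 138.0.0.1 to 138.63.255.254


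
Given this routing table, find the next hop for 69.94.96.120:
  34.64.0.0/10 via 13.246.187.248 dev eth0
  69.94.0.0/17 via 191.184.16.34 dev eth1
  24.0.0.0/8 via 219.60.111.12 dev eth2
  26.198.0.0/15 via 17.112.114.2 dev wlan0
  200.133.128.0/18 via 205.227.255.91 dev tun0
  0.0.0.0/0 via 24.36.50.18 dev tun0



Longest prefix match for 69.94.96.120:
  /10 34.64.0.0: no
  /17 69.94.0.0: MATCH
  /8 24.0.0.0: no
  /15 26.198.0.0: no
  /18 200.133.128.0: no
  /0 0.0.0.0: MATCH
Selected: next-hop 191.184.16.34 via eth1 (matched /17)


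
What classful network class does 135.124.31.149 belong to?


First octet: 135
Binary: 10000111
10xxxxxx -> Class B (128-191)
Class B, default mask 255.255.0.0 (/16)


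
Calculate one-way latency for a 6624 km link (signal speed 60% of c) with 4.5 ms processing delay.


Speed = 0.6 * 3e5 km/s = 180000 km/s
Propagation delay = 6624 / 180000 = 0.0368 s = 36.8 ms
Processing delay = 4.5 ms
Total one-way latency = 41.3 ms


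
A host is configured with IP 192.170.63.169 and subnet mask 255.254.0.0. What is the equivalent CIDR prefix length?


Binary: 11111111.11111110.00000000.00000000
Count leading 1s
Prefix: /15


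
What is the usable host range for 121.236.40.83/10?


Network: 121.192.0.0
Broadcast: 121.255.255.255
First usable = network + 1
Last usable = broadcast - 1
Range: 121.192.0.1 to 121.255.255.254


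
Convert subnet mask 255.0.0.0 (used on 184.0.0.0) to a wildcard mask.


Subnet mask: 255.0.0.0
Wildcard = 255.255.255.255 - subnet mask
255 - 255 = 0
255 - 0 = 255
255 - 0 = 255
255 - 0 = 255
Wildcard: 0.255.255.255


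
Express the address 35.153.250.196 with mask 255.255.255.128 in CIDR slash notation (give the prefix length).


Binary: 11111111.11111111.11111111.10000000
Count leading 1s
Prefix: /25


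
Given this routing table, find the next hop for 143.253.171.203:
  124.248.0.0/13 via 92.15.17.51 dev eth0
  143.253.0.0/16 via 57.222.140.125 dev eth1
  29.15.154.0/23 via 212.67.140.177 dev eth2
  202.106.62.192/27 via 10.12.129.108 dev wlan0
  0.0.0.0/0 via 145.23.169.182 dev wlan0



Longest prefix match for 143.253.171.203:
  /13 124.248.0.0: no
  /16 143.253.0.0: MATCH
  /23 29.15.154.0: no
  /27 202.106.62.192: no
  /0 0.0.0.0: MATCH
Selected: next-hop 57.222.140.125 via eth1 (matched /16)


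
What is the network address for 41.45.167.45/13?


IP:   00101001.00101101.10100111.00101101
Mask: 11111111.11111000.00000000.00000000
AND operation:
Net:  00101001.00101000.00000000.00000000
Network: 41.40.0.0/13


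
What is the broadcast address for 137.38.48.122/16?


Network: 137.38.0.0/16
Host bits = 16
Set all host bits to 1:
Broadcast: 137.38.255.255


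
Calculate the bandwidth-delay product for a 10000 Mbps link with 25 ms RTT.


BDP = bandwidth * RTT
= 10000 Mbps * 25 ms
= 10000 * 1e6 * 25 / 1000 bits
= 250000000 bits
= 31250000 bytes
= 30517.5781 KB
BDP = 250000000 bits (31250000 bytes)


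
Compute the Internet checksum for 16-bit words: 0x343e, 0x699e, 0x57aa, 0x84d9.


Sum all words (with carry folding):
+ 0x343e = 0x343e
+ 0x699e = 0x9ddc
+ 0x57aa = 0xf586
+ 0x84d9 = 0x7a60
One's complement: ~0x7a60
Checksum = 0x859f


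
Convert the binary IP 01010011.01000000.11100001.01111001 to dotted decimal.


01010011 = 83
01000000 = 64
11100001 = 225
01111001 = 121
IP: 83.64.225.121


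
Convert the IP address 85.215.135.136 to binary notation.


85 = 01010101
215 = 11010111
135 = 10000111
136 = 10001000
Binary: 01010101.11010111.10000111.10001000


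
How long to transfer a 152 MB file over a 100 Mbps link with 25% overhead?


Effective throughput = 100 * (1 - 25/100) = 75 Mbps
File size in Mb = 152 * 8 = 1216 Mb
Time = 1216 / 75
Time = 16.2133 seconds


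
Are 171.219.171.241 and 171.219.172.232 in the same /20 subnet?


Mask: 255.255.240.0
171.219.171.241 AND mask = 171.219.160.0
171.219.172.232 AND mask = 171.219.160.0
Yes, same subnet (171.219.160.0)


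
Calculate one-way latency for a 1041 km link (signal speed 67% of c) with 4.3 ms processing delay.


Speed = 0.67 * 3e5 km/s = 201000 km/s
Propagation delay = 1041 / 201000 = 0.0052 s = 5.1791 ms
Processing delay = 4.3 ms
Total one-way latency = 9.4791 ms


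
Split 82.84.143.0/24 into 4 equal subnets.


New prefix = 24 + 2 = 26
Each subnet has 64 addresses
  82.84.143.0/26
  82.84.143.64/26
  82.84.143.128/26
  82.84.143.192/26
Subnets: 82.84.143.0/26, 82.84.143.64/26, 82.84.143.128/26, 82.84.143.192/26


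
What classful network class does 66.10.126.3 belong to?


First octet: 66
Binary: 01000010
0xxxxxxx -> Class A (1-126)
Class A, default mask 255.0.0.0 (/8)


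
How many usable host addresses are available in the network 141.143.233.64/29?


Host bits = 32 - 29 = 3
Total addresses = 2^3 = 8
Usable = total - 2 (network and broadcast)
Usable hosts: 6


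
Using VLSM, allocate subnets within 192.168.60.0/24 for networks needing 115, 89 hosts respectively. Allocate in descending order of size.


115 hosts -> /25 (126 usable): 192.168.60.0/25
89 hosts -> /25 (126 usable): 192.168.60.128/25
Allocation: 192.168.60.0/25 (115 hosts, 126 usable); 192.168.60.128/25 (89 hosts, 126 usable)


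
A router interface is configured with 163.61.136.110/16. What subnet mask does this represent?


/16 means 16 network bits, 16 host bits
Binary: 11111111111111110000000000000000
Mask: 255.255.0.0


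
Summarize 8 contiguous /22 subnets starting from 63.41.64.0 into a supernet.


Original prefix: /22
Number of subnets: 8 = 2^3
New prefix = 22 - 3 = 19
Supernet: 63.41.64.0/19


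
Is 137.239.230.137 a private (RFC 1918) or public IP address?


RFC 1918 private ranges:
  10.0.0.0/8 (10.0.0.0 - 10.255.255.255)
  172.16.0.0/12 (172.16.0.0 - 172.31.255.255)
  192.168.0.0/16 (192.168.0.0 - 192.168.255.255)
Public (not in any RFC 1918 range)


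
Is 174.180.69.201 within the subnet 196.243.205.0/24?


Subnet network: 196.243.205.0
Test IP AND mask: 174.180.69.0
No, 174.180.69.201 is not in 196.243.205.0/24


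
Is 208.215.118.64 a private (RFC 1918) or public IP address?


RFC 1918 private ranges:
  10.0.0.0/8 (10.0.0.0 - 10.255.255.255)
  172.16.0.0/12 (172.16.0.0 - 172.31.255.255)
  192.168.0.0/16 (192.168.0.0 - 192.168.255.255)
Public (not in any RFC 1918 range)


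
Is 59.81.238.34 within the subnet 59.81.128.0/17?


Subnet network: 59.81.128.0
Test IP AND mask: 59.81.128.0
Yes, 59.81.238.34 is in 59.81.128.0/17


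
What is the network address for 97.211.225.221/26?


IP:   01100001.11010011.11100001.11011101
Mask: 11111111.11111111.11111111.11000000
AND operation:
Net:  01100001.11010011.11100001.11000000
Network: 97.211.225.192/26


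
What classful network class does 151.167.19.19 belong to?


First octet: 151
Binary: 10010111
10xxxxxx -> Class B (128-191)
Class B, default mask 255.255.0.0 (/16)


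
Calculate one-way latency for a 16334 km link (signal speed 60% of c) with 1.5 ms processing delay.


Speed = 0.6 * 3e5 km/s = 180000 km/s
Propagation delay = 16334 / 180000 = 0.0907 s = 90.7444 ms
Processing delay = 1.5 ms
Total one-way latency = 92.2444 ms


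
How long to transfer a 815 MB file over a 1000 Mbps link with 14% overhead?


Effective throughput = 1000 * (1 - 14/100) = 860 Mbps
File size in Mb = 815 * 8 = 6520 Mb
Time = 6520 / 860
Time = 7.5814 seconds


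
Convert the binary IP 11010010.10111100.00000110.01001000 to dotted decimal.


11010010 = 210
10111100 = 188
00000110 = 6
01001000 = 72
IP: 210.188.6.72


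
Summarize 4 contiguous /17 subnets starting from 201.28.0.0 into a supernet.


Original prefix: /17
Number of subnets: 4 = 2^2
New prefix = 17 - 2 = 15
Supernet: 201.28.0.0/15


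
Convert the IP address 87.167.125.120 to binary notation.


87 = 01010111
167 = 10100111
125 = 01111101
120 = 01111000
Binary: 01010111.10100111.01111101.01111000


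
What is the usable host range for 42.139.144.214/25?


Network: 42.139.144.128
Broadcast: 42.139.144.255
First usable = network + 1
Last usable = broadcast - 1
Range: 42.139.144.129 to 42.139.144.254


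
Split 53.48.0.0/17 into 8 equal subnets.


New prefix = 17 + 3 = 20
Each subnet has 4096 addresses
  53.48.0.0/20
  53.48.16.0/20
  53.48.32.0/20
  53.48.48.0/20
  53.48.64.0/20
  53.48.80.0/20
  53.48.96.0/20
  53.48.112.0/20
Subnets: 53.48.0.0/20, 53.48.16.0/20, 53.48.32.0/20, 53.48.48.0/20, 53.48.64.0/20, 53.48.80.0/20, 53.48.96.0/20, 53.48.112.0/20


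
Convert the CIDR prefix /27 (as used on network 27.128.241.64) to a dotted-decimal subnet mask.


/27 means 27 network bits, 5 host bits
Binary: 11111111111111111111111111100000
Mask: 255.255.255.224


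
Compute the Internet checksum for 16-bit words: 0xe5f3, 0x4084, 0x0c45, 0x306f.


Sum all words (with carry folding):
+ 0xe5f3 = 0xe5f3
+ 0x4084 = 0x2678
+ 0x0c45 = 0x32bd
+ 0x306f = 0x632c
One's complement: ~0x632c
Checksum = 0x9cd3


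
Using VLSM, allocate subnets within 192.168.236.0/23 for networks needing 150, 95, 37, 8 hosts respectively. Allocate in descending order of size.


150 hosts -> /24 (254 usable): 192.168.236.0/24
95 hosts -> /25 (126 usable): 192.168.237.0/25
37 hosts -> /26 (62 usable): 192.168.237.128/26
8 hosts -> /28 (14 usable): 192.168.237.192/28
Allocation: 192.168.236.0/24 (150 hosts, 254 usable); 192.168.237.0/25 (95 hosts, 126 usable); 192.168.237.128/26 (37 hosts, 62 usable); 192.168.237.192/28 (8 hosts, 14 usable)


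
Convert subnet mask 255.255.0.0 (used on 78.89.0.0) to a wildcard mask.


Subnet mask: 255.255.0.0
Wildcard = 255.255.255.255 - subnet mask
255 - 255 = 0
255 - 255 = 0
255 - 0 = 255
255 - 0 = 255
Wildcard: 0.0.255.255


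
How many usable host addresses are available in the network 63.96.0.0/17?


Host bits = 32 - 17 = 15
Total addresses = 2^15 = 32768
Usable = total - 2 (network and broadcast)
Usable hosts: 32766


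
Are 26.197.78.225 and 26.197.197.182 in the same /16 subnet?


Mask: 255.255.0.0
26.197.78.225 AND mask = 26.197.0.0
26.197.197.182 AND mask = 26.197.0.0
Yes, same subnet (26.197.0.0)


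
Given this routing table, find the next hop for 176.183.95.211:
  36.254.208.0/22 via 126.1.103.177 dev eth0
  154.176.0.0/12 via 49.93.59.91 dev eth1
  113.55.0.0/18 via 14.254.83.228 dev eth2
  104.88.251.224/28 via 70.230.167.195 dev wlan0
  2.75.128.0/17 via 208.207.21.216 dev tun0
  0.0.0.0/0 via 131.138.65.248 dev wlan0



Longest prefix match for 176.183.95.211:
  /22 36.254.208.0: no
  /12 154.176.0.0: no
  /18 113.55.0.0: no
  /28 104.88.251.224: no
  /17 2.75.128.0: no
  /0 0.0.0.0: MATCH
Selected: next-hop 131.138.65.248 via wlan0 (matched /0)


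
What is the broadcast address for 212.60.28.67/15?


Network: 212.60.0.0/15
Host bits = 17
Set all host bits to 1:
Broadcast: 212.61.255.255


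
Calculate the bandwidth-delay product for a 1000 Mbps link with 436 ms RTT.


BDP = bandwidth * RTT
= 1000 Mbps * 436 ms
= 1000 * 1e6 * 436 / 1000 bits
= 436000000 bits
= 54500000 bytes
= 53222.6562 KB
BDP = 436000000 bits (54500000 bytes)


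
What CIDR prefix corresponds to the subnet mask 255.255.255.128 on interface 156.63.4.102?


Binary: 11111111.11111111.11111111.10000000
Count leading 1s
Prefix: /25


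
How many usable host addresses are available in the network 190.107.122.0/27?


Host bits = 32 - 27 = 5
Total addresses = 2^5 = 32
Usable = total - 2 (network and broadcast)
Usable hosts: 30


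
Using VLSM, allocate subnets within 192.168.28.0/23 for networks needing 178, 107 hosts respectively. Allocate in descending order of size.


178 hosts -> /24 (254 usable): 192.168.28.0/24
107 hosts -> /25 (126 usable): 192.168.29.0/25
Allocation: 192.168.28.0/24 (178 hosts, 254 usable); 192.168.29.0/25 (107 hosts, 126 usable)


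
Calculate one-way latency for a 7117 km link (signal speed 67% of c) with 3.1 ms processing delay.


Speed = 0.67 * 3e5 km/s = 201000 km/s
Propagation delay = 7117 / 201000 = 0.0354 s = 35.408 ms
Processing delay = 3.1 ms
Total one-way latency = 38.508 ms


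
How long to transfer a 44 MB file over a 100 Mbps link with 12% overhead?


Effective throughput = 100 * (1 - 12/100) = 88 Mbps
File size in Mb = 44 * 8 = 352 Mb
Time = 352 / 88
Time = 4 seconds


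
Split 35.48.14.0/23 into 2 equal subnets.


New prefix = 23 + 1 = 24
Each subnet has 256 addresses
  35.48.14.0/24
  35.48.15.0/24
Subnets: 35.48.14.0/24, 35.48.15.0/24


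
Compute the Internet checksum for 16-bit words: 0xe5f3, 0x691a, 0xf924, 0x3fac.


Sum all words (with carry folding):
+ 0xe5f3 = 0xe5f3
+ 0x691a = 0x4f0e
+ 0xf924 = 0x4833
+ 0x3fac = 0x87df
One's complement: ~0x87df
Checksum = 0x7820


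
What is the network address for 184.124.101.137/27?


IP:   10111000.01111100.01100101.10001001
Mask: 11111111.11111111.11111111.11100000
AND operation:
Net:  10111000.01111100.01100101.10000000
Network: 184.124.101.128/27


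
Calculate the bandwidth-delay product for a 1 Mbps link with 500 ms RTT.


BDP = bandwidth * RTT
= 1 Mbps * 500 ms
= 1 * 1e6 * 500 / 1000 bits
= 500000 bits
= 62500 bytes
= 61.0352 KB
BDP = 500000 bits (62500 bytes)


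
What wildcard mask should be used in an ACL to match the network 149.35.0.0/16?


Subnet mask: 255.255.0.0
Wildcard = 255.255.255.255 - subnet mask
255 - 255 = 0
255 - 255 = 0
255 - 0 = 255
255 - 0 = 255
Wildcard: 0.0.255.255


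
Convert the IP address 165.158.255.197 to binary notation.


165 = 10100101
158 = 10011110
255 = 11111111
197 = 11000101
Binary: 10100101.10011110.11111111.11000101


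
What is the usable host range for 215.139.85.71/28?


Network: 215.139.85.64
Broadcast: 215.139.85.79
First usable = network + 1
Last usable = broadcast - 1
Range: 215.139.85.65 to 215.139.85.78


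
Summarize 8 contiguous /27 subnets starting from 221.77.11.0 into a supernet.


Original prefix: /27
Number of subnets: 8 = 2^3
New prefix = 27 - 3 = 24
Supernet: 221.77.11.0/24


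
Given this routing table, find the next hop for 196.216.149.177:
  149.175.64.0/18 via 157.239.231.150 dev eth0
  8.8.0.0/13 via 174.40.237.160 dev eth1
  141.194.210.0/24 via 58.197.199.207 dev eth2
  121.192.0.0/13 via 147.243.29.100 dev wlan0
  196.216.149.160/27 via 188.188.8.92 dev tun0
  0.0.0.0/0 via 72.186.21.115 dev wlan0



Longest prefix match for 196.216.149.177:
  /18 149.175.64.0: no
  /13 8.8.0.0: no
  /24 141.194.210.0: no
  /13 121.192.0.0: no
  /27 196.216.149.160: MATCH
  /0 0.0.0.0: MATCH
Selected: next-hop 188.188.8.92 via tun0 (matched /27)


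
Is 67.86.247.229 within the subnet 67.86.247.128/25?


Subnet network: 67.86.247.128
Test IP AND mask: 67.86.247.128
Yes, 67.86.247.229 is in 67.86.247.128/25


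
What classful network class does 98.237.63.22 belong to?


First octet: 98
Binary: 01100010
0xxxxxxx -> Class A (1-126)
Class A, default mask 255.0.0.0 (/8)


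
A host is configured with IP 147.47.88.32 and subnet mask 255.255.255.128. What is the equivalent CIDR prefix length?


Binary: 11111111.11111111.11111111.10000000
Count leading 1s
Prefix: /25


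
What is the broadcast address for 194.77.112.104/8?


Network: 194.0.0.0/8
Host bits = 24
Set all host bits to 1:
Broadcast: 194.255.255.255


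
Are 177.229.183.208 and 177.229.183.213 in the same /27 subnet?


Mask: 255.255.255.224
177.229.183.208 AND mask = 177.229.183.192
177.229.183.213 AND mask = 177.229.183.192
Yes, same subnet (177.229.183.192)


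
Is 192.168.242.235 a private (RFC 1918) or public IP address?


RFC 1918 private ranges:
  10.0.0.0/8 (10.0.0.0 - 10.255.255.255)
  172.16.0.0/12 (172.16.0.0 - 172.31.255.255)
  192.168.0.0/16 (192.168.0.0 - 192.168.255.255)
Private (in 192.168.0.0/16)


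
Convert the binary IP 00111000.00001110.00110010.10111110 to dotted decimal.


00111000 = 56
00001110 = 14
00110010 = 50
10111110 = 190
IP: 56.14.50.190


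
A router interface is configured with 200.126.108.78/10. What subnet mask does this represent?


/10 means 10 network bits, 22 host bits
Binary: 11111111110000000000000000000000
Mask: 255.192.0.0


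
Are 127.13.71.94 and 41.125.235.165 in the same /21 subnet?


Mask: 255.255.248.0
127.13.71.94 AND mask = 127.13.64.0
41.125.235.165 AND mask = 41.125.232.0
No, different subnets (127.13.64.0 vs 41.125.232.0)


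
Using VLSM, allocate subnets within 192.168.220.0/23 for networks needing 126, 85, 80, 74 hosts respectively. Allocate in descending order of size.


126 hosts -> /25 (126 usable): 192.168.220.0/25
85 hosts -> /25 (126 usable): 192.168.220.128/25
80 hosts -> /25 (126 usable): 192.168.221.0/25
74 hosts -> /25 (126 usable): 192.168.221.128/25
Allocation: 192.168.220.0/25 (126 hosts, 126 usable); 192.168.220.128/25 (85 hosts, 126 usable); 192.168.221.0/25 (80 hosts, 126 usable); 192.168.221.128/25 (74 hosts, 126 usable)


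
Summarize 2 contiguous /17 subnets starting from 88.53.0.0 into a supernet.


Original prefix: /17
Number of subnets: 2 = 2^1
New prefix = 17 - 1 = 16
Supernet: 88.53.0.0/16


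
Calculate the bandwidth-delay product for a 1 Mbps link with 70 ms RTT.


BDP = bandwidth * RTT
= 1 Mbps * 70 ms
= 1 * 1e6 * 70 / 1000 bits
= 70000 bits
= 8750 bytes
= 8.5449 KB
BDP = 70000 bits (8750 bytes)


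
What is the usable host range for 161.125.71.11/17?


Network: 161.125.0.0
Broadcast: 161.125.127.255
First usable = network + 1
Last usable = broadcast - 1
Range: 161.125.0.1 to 161.125.127.254


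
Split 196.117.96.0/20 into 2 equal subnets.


New prefix = 20 + 1 = 21
Each subnet has 2048 addresses
  196.117.96.0/21
  196.117.104.0/21
Subnets: 196.117.96.0/21, 196.117.104.0/21


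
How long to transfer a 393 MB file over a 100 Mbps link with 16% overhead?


Effective throughput = 100 * (1 - 16/100) = 84 Mbps
File size in Mb = 393 * 8 = 3144 Mb
Time = 3144 / 84
Time = 37.4286 seconds


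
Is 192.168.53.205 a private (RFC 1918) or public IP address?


RFC 1918 private ranges:
  10.0.0.0/8 (10.0.0.0 - 10.255.255.255)
  172.16.0.0/12 (172.16.0.0 - 172.31.255.255)
  192.168.0.0/16 (192.168.0.0 - 192.168.255.255)
Private (in 192.168.0.0/16)


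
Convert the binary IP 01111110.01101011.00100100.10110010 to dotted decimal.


01111110 = 126
01101011 = 107
00100100 = 36
10110010 = 178
IP: 126.107.36.178


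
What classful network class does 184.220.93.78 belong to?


First octet: 184
Binary: 10111000
10xxxxxx -> Class B (128-191)
Class B, default mask 255.255.0.0 (/16)


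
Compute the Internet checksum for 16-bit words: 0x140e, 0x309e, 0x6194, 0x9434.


Sum all words (with carry folding):
+ 0x140e = 0x140e
+ 0x309e = 0x44ac
+ 0x6194 = 0xa640
+ 0x9434 = 0x3a75
One's complement: ~0x3a75
Checksum = 0xc58a


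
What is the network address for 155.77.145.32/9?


IP:   10011011.01001101.10010001.00100000
Mask: 11111111.10000000.00000000.00000000
AND operation:
Net:  10011011.00000000.00000000.00000000
Network: 155.0.0.0/9


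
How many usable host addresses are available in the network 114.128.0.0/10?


Host bits = 32 - 10 = 22
Total addresses = 2^22 = 4194304
Usable = total - 2 (network and broadcast)
Usable hosts: 4194302


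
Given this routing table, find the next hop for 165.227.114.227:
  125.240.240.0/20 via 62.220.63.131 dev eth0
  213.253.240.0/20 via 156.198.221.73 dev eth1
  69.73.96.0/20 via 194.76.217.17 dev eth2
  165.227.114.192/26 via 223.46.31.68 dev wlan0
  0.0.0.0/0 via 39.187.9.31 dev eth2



Longest prefix match for 165.227.114.227:
  /20 125.240.240.0: no
  /20 213.253.240.0: no
  /20 69.73.96.0: no
  /26 165.227.114.192: MATCH
  /0 0.0.0.0: MATCH
Selected: next-hop 223.46.31.68 via wlan0 (matched /26)


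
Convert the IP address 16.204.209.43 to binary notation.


16 = 00010000
204 = 11001100
209 = 11010001
43 = 00101011
Binary: 00010000.11001100.11010001.00101011


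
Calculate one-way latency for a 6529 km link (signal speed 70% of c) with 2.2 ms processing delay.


Speed = 0.7 * 3e5 km/s = 210000 km/s
Propagation delay = 6529 / 210000 = 0.0311 s = 31.0905 ms
Processing delay = 2.2 ms
Total one-way latency = 33.2905 ms


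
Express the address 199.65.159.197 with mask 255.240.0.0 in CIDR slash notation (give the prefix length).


Binary: 11111111.11110000.00000000.00000000
Count leading 1s
Prefix: /12


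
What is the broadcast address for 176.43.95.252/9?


Network: 176.0.0.0/9
Host bits = 23
Set all host bits to 1:
Broadcast: 176.127.255.255


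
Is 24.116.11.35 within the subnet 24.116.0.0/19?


Subnet network: 24.116.0.0
Test IP AND mask: 24.116.0.0
Yes, 24.116.11.35 is in 24.116.0.0/19


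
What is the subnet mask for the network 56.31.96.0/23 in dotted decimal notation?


/23 means 23 network bits, 9 host bits
Binary: 11111111111111111111111000000000
Mask: 255.255.254.0


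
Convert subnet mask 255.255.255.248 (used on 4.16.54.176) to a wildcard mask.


Subnet mask: 255.255.255.248
Wildcard = 255.255.255.255 - subnet mask
255 - 255 = 0
255 - 255 = 0
255 - 255 = 0
255 - 248 = 7
Wildcard: 0.0.0.7


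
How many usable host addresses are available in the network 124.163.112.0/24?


Host bits = 32 - 24 = 8
Total addresses = 2^8 = 256
Usable = total - 2 (network and broadcast)
Usable hosts: 254


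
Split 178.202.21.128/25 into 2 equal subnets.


New prefix = 25 + 1 = 26
Each subnet has 64 addresses
  178.202.21.128/26
  178.202.21.192/26
Subnets: 178.202.21.128/26, 178.202.21.192/26


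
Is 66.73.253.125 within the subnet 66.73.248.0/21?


Subnet network: 66.73.248.0
Test IP AND mask: 66.73.248.0
Yes, 66.73.253.125 is in 66.73.248.0/21


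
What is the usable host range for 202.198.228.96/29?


Network: 202.198.228.96
Broadcast: 202.198.228.103
First usable = network + 1
Last usable = broadcast - 1
Range: 202.198.228.97 to 202.198.228.102


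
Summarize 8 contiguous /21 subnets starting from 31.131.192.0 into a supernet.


Original prefix: /21
Number of subnets: 8 = 2^3
New prefix = 21 - 3 = 18
Supernet: 31.131.192.0/18


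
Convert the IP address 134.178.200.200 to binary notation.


134 = 10000110
178 = 10110010
200 = 11001000
200 = 11001000
Binary: 10000110.10110010.11001000.11001000


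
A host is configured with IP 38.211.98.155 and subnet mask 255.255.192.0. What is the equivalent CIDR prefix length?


Binary: 11111111.11111111.11000000.00000000
Count leading 1s
Prefix: /18


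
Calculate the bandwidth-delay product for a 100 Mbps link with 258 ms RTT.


BDP = bandwidth * RTT
= 100 Mbps * 258 ms
= 100 * 1e6 * 258 / 1000 bits
= 25800000 bits
= 3225000 bytes
= 3149.4141 KB
BDP = 25800000 bits (3225000 bytes)


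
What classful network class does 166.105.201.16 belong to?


First octet: 166
Binary: 10100110
10xxxxxx -> Class B (128-191)
Class B, default mask 255.255.0.0 (/16)


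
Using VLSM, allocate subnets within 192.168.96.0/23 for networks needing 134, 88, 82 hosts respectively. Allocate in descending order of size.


134 hosts -> /24 (254 usable): 192.168.96.0/24
88 hosts -> /25 (126 usable): 192.168.97.0/25
82 hosts -> /25 (126 usable): 192.168.97.128/25
Allocation: 192.168.96.0/24 (134 hosts, 254 usable); 192.168.97.0/25 (88 hosts, 126 usable); 192.168.97.128/25 (82 hosts, 126 usable)


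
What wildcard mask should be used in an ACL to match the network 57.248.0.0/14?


Subnet mask: 255.252.0.0
Wildcard = 255.255.255.255 - subnet mask
255 - 255 = 0
255 - 252 = 3
255 - 0 = 255
255 - 0 = 255
Wildcard: 0.3.255.255


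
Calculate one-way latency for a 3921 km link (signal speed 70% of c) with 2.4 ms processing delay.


Speed = 0.7 * 3e5 km/s = 210000 km/s
Propagation delay = 3921 / 210000 = 0.0187 s = 18.6714 ms
Processing delay = 2.4 ms
Total one-way latency = 21.0714 ms


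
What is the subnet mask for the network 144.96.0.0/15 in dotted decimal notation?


/15 means 15 network bits, 17 host bits
Binary: 11111111111111100000000000000000
Mask: 255.254.0.0


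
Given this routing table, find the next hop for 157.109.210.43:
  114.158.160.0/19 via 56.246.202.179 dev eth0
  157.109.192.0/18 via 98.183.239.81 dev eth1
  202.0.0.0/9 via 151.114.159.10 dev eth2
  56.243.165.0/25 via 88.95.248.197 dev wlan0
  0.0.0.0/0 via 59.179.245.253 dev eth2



Longest prefix match for 157.109.210.43:
  /19 114.158.160.0: no
  /18 157.109.192.0: MATCH
  /9 202.0.0.0: no
  /25 56.243.165.0: no
  /0 0.0.0.0: MATCH
Selected: next-hop 98.183.239.81 via eth1 (matched /18)


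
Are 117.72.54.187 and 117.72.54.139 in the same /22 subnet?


Mask: 255.255.252.0
117.72.54.187 AND mask = 117.72.52.0
117.72.54.139 AND mask = 117.72.52.0
Yes, same subnet (117.72.52.0)


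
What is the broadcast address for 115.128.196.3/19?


Network: 115.128.192.0/19
Host bits = 13
Set all host bits to 1:
Broadcast: 115.128.223.255


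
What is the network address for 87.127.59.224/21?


IP:   01010111.01111111.00111011.11100000
Mask: 11111111.11111111.11111000.00000000
AND operation:
Net:  01010111.01111111.00111000.00000000
Network: 87.127.56.0/21


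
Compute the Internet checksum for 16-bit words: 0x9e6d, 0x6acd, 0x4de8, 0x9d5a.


Sum all words (with carry folding):
+ 0x9e6d = 0x9e6d
+ 0x6acd = 0x093b
+ 0x4de8 = 0x5723
+ 0x9d5a = 0xf47d
One's complement: ~0xf47d
Checksum = 0x0b82


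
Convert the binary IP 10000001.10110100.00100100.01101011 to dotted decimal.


10000001 = 129
10110100 = 180
00100100 = 36
01101011 = 107
IP: 129.180.36.107


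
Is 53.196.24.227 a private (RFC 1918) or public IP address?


RFC 1918 private ranges:
  10.0.0.0/8 (10.0.0.0 - 10.255.255.255)
  172.16.0.0/12 (172.16.0.0 - 172.31.255.255)
  192.168.0.0/16 (192.168.0.0 - 192.168.255.255)
Public (not in any RFC 1918 range)


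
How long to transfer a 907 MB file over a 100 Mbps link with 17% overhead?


Effective throughput = 100 * (1 - 17/100) = 83 Mbps
File size in Mb = 907 * 8 = 7256 Mb
Time = 7256 / 83
Time = 87.4217 seconds


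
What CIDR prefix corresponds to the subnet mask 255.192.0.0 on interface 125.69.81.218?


Binary: 11111111.11000000.00000000.00000000
Count leading 1s
Prefix: /10


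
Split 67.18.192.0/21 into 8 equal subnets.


New prefix = 21 + 3 = 24
Each subnet has 256 addresses
  67.18.192.0/24
  67.18.193.0/24
  67.18.194.0/24
  67.18.195.0/24
  67.18.196.0/24
  67.18.197.0/24
  67.18.198.0/24
  67.18.199.0/24
Subnets: 67.18.192.0/24, 67.18.193.0/24, 67.18.194.0/24, 67.18.195.0/24, 67.18.196.0/24, 67.18.197.0/24, 67.18.198.0/24, 67.18.199.0/24


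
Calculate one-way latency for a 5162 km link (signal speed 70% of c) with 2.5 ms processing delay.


Speed = 0.7 * 3e5 km/s = 210000 km/s
Propagation delay = 5162 / 210000 = 0.0246 s = 24.581 ms
Processing delay = 2.5 ms
Total one-way latency = 27.081 ms


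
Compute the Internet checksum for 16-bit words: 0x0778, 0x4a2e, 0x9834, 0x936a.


Sum all words (with carry folding):
+ 0x0778 = 0x0778
+ 0x4a2e = 0x51a6
+ 0x9834 = 0xe9da
+ 0x936a = 0x7d45
One's complement: ~0x7d45
Checksum = 0x82ba


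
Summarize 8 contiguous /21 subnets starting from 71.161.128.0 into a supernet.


Original prefix: /21
Number of subnets: 8 = 2^3
New prefix = 21 - 3 = 18
Supernet: 71.161.128.0/18


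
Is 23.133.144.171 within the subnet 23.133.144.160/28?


Subnet network: 23.133.144.160
Test IP AND mask: 23.133.144.160
Yes, 23.133.144.171 is in 23.133.144.160/28


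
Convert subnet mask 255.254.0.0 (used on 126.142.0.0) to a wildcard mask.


Subnet mask: 255.254.0.0
Wildcard = 255.255.255.255 - subnet mask
255 - 255 = 0
255 - 254 = 1
255 - 0 = 255
255 - 0 = 255
Wildcard: 0.1.255.255


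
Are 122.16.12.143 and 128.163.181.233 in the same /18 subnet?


Mask: 255.255.192.0
122.16.12.143 AND mask = 122.16.0.0
128.163.181.233 AND mask = 128.163.128.0
No, different subnets (122.16.0.0 vs 128.163.128.0)


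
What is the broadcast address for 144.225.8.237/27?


Network: 144.225.8.224/27
Host bits = 5
Set all host bits to 1:
Broadcast: 144.225.8.255


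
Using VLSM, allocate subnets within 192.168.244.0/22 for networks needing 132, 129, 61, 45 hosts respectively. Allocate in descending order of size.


132 hosts -> /24 (254 usable): 192.168.244.0/24
129 hosts -> /24 (254 usable): 192.168.245.0/24
61 hosts -> /26 (62 usable): 192.168.246.0/26
45 hosts -> /26 (62 usable): 192.168.246.64/26
Allocation: 192.168.244.0/24 (132 hosts, 254 usable); 192.168.245.0/24 (129 hosts, 254 usable); 192.168.246.0/26 (61 hosts, 62 usable); 192.168.246.64/26 (45 hosts, 62 usable)


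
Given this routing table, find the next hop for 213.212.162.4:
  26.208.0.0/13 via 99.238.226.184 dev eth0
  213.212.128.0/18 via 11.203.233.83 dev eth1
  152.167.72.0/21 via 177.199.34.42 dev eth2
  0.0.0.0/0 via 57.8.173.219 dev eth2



Longest prefix match for 213.212.162.4:
  /13 26.208.0.0: no
  /18 213.212.128.0: MATCH
  /21 152.167.72.0: no
  /0 0.0.0.0: MATCH
Selected: next-hop 11.203.233.83 via eth1 (matched /18)


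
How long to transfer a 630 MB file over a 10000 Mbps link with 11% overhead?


Effective throughput = 10000 * (1 - 11/100) = 8900 Mbps
File size in Mb = 630 * 8 = 5040 Mb
Time = 5040 / 8900
Time = 0.5663 seconds


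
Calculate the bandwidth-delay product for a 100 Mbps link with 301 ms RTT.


BDP = bandwidth * RTT
= 100 Mbps * 301 ms
= 100 * 1e6 * 301 / 1000 bits
= 30100000 bits
= 3762500 bytes
= 3674.3164 KB
BDP = 30100000 bits (3762500 bytes)


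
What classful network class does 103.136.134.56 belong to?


First octet: 103
Binary: 01100111
0xxxxxxx -> Class A (1-126)
Class A, default mask 255.0.0.0 (/8)


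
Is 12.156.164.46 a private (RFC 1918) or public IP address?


RFC 1918 private ranges:
  10.0.0.0/8 (10.0.0.0 - 10.255.255.255)
  172.16.0.0/12 (172.16.0.0 - 172.31.255.255)
  192.168.0.0/16 (192.168.0.0 - 192.168.255.255)
Public (not in any RFC 1918 range)


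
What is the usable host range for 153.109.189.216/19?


Network: 153.109.160.0
Broadcast: 153.109.191.255
First usable = network + 1
Last usable = broadcast - 1
Range: 153.109.160.1 to 153.109.191.254


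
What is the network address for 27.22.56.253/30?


IP:   00011011.00010110.00111000.11111101
Mask: 11111111.11111111.11111111.11111100
AND operation:
Net:  00011011.00010110.00111000.11111100
Network: 27.22.56.252/30
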